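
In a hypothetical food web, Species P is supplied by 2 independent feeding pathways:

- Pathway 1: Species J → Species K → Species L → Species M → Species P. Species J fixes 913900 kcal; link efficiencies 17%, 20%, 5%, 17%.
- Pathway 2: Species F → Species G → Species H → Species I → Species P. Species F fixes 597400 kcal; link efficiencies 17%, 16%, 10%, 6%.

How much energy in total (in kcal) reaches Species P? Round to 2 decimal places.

361.61 kcal

Pathway 1: 913900 × 0.17 × 0.2 × 0.05 × 0.17 = 264.1171 kcal
Pathway 2: 597400 × 0.17 × 0.16 × 0.1 × 0.06 = 97.49568 kcal
Total at Species P: 264.1171 + 97.49568 = 361.61278 kcal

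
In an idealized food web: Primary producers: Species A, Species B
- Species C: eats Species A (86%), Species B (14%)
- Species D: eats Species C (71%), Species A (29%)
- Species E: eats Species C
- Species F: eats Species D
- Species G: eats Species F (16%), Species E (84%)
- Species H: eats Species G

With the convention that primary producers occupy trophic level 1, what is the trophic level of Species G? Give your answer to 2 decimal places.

4.11

Species C: 1 + (0.86×1 + 0.14×1) = 2
Species D: 1 + (0.71×2 + 0.29×1) = 2.71
Species E: 1 + 2 = 3
Species F: 1 + 2.71 = 3.71
Species G: 1 + (0.16×3.71 + 0.84×3) = 4.1136
Species H: 1 + 4.1136 = 5.1136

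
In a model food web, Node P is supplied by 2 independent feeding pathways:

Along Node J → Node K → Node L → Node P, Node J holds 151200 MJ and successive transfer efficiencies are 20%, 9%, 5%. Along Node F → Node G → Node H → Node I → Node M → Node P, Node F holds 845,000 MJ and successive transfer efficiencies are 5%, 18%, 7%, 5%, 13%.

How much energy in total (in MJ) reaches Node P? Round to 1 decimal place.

Via Node J: 151200 × 0.2 × 0.09 × 0.05 = 136.08 MJ
Via Node F: 845000 × 0.05 × 0.18 × 0.07 × 0.05 × 0.13 = 3.460275 MJ
Total at Node P: 136.08 + 3.460275 = 139.540275 MJ

139.5 MJ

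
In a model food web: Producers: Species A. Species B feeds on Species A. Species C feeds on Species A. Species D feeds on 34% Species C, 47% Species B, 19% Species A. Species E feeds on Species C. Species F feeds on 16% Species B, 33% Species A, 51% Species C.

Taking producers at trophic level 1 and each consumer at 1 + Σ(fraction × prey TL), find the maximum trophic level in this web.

Species B: 1 + 1 = 2
Species C: 1 + 1 = 2
Species D: 1 + (0.34×2 + 0.47×2 + 0.19×1) = 2.81
Species E: 1 + 2 = 3
Species F: 1 + (0.16×2 + 0.33×1 + 0.51×2) = 2.67

3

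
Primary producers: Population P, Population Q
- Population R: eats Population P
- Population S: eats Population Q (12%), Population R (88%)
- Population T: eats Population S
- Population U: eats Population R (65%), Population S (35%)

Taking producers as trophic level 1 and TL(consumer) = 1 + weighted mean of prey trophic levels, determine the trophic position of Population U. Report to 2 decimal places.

3.31

Population R: 1 + 1 = 2
Population S: 1 + (0.12×1 + 0.88×2) = 2.88
Population T: 1 + 2.88 = 3.88
Population U: 1 + (0.65×2 + 0.35×2.88) = 3.308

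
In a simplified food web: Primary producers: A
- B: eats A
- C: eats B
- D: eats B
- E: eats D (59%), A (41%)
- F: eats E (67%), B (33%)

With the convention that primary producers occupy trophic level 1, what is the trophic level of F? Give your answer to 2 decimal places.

B: 1 + 1 = 2
C: 1 + 2 = 3
D: 1 + 2 = 3
E: 1 + (0.59×3 + 0.41×1) = 3.18
F: 1 + (0.67×3.18 + 0.33×2) = 3.7906

3.79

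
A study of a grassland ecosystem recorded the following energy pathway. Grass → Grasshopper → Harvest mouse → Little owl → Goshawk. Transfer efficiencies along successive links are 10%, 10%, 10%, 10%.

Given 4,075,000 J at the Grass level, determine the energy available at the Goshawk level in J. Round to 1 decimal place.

407.5 J

Grasshopper: 4075000 × 0.1 = 407500 J
Harvest mouse: 407500 × 0.1 = 40750 J
Little owl: 40750 × 0.1 = 4075 J
Goshawk: 4075 × 0.1 = 407.5 J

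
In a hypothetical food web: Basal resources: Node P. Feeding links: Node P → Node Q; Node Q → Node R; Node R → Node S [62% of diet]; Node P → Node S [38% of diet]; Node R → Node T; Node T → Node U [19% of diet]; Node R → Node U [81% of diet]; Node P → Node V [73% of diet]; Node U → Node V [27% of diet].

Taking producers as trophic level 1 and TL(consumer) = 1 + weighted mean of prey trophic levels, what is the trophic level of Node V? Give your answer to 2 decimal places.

Node Q: 1 + 1 = 2
Node R: 1 + 2 = 3
Node S: 1 + (0.62×3 + 0.38×1) = 3.24
Node T: 1 + 3 = 4
Node U: 1 + (0.19×4 + 0.81×3) = 4.19
Node V: 1 + (0.73×1 + 0.27×4.19) = 2.8613

2.86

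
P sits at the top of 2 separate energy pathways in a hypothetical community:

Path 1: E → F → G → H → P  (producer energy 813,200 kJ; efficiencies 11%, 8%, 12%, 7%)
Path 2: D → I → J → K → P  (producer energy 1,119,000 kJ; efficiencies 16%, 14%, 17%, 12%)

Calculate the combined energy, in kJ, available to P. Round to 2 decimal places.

Path 1: 813200 × 0.11 × 0.08 × 0.12 × 0.07 = 60.111744 kJ
Path 2: 1119000 × 0.16 × 0.14 × 0.17 × 0.12 = 511.33824 kJ
Total at P: 60.111744 + 511.33824 = 571.449984 kJ

571.45 kJ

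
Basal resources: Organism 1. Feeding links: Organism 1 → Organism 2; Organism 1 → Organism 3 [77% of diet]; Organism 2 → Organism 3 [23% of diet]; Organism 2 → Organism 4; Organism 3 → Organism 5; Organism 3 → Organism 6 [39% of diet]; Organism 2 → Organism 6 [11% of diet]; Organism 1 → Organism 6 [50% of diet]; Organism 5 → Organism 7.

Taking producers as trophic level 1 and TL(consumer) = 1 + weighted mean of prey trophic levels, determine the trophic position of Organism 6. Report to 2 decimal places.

Organism 2: 1 + 1 = 2
Organism 3: 1 + (0.77×1 + 0.23×2) = 2.23
Organism 4: 1 + 2 = 3
Organism 5: 1 + 2.23 = 3.23
Organism 6: 1 + (0.39×2.23 + 0.11×2 + 0.5×1) = 2.5897
Organism 7: 1 + 3.23 = 4.23

2.59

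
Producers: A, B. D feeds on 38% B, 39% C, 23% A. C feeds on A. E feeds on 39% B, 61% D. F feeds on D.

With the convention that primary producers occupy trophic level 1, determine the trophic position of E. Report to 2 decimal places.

C: 1 + 1 = 2
D: 1 + (0.38×1 + 0.39×2 + 0.23×1) = 2.39
E: 1 + (0.39×1 + 0.61×2.39) = 2.8479
F: 1 + 2.39 = 3.39

2.85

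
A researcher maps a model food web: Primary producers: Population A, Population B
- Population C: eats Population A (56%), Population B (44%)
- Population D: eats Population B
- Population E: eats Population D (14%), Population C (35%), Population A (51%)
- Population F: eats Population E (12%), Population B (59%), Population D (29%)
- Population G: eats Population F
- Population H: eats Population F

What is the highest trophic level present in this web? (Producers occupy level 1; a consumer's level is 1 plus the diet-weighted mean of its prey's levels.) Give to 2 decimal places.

3.47

Population C: 1 + (0.56×1 + 0.44×1) = 2
Population D: 1 + 1 = 2
Population E: 1 + (0.14×2 + 0.35×2 + 0.51×1) = 2.49
Population F: 1 + (0.12×2.49 + 0.59×1 + 0.29×2) = 2.4688
Population G: 1 + 2.4688 = 3.4688
Population H: 1 + 2.4688 = 3.4688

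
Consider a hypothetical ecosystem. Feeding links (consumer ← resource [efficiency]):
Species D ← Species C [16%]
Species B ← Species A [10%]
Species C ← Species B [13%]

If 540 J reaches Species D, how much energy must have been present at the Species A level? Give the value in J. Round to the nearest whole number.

Cumulative transfer efficiency: 0.1 × 0.13 × 0.16 = 0.00208
Species A energy = 540 / 0.00208 = 259615 J

259615 J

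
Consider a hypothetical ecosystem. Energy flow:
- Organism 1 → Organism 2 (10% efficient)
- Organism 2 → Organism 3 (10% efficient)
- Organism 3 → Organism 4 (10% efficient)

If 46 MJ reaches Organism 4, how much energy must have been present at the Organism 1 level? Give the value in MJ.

46000 MJ

Cumulative transfer efficiency: 0.1 × 0.1 × 0.1 = 0.001
Organism 1 energy = 46 / 0.001 = 46000 MJ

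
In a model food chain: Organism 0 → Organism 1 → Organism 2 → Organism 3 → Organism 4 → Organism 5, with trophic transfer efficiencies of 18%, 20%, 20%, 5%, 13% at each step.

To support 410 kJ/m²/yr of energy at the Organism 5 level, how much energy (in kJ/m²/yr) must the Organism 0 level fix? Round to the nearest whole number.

8760684 kJ/m²/yr

Cumulative transfer efficiency: 0.18 × 0.2 × 0.2 × 0.05 × 0.13 = 0.0000468
Organism 0 energy = 410 / 0.0000468 = 8760684 kJ/m²/yr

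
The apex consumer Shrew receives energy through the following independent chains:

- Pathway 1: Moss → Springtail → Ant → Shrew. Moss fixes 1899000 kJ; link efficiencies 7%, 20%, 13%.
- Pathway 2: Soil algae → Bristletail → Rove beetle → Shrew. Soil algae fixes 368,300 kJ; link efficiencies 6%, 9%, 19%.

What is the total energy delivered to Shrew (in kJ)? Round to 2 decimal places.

Pathway 1: 1899000 × 0.07 × 0.2 × 0.13 = 3456.18 kJ
Pathway 2: 368300 × 0.06 × 0.09 × 0.19 = 377.8758 kJ
Total at Shrew: 3456.18 + 377.8758 = 3834.0558 kJ

3834.06 kJ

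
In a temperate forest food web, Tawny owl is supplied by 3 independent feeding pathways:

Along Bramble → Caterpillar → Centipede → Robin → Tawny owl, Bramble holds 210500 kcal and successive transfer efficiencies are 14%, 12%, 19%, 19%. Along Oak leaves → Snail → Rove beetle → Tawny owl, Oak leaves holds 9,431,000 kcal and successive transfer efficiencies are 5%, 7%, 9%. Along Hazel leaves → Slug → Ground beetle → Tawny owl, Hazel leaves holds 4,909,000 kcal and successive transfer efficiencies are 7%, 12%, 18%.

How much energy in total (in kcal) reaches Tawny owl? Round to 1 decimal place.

10520.8 kcal

Via Bramble: 210500 × 0.14 × 0.12 × 0.19 × 0.19 = 127.66404 kcal
Via Oak leaves: 9431000 × 0.05 × 0.07 × 0.09 = 2970.765 kcal
Via Hazel leaves: 4909000 × 0.07 × 0.12 × 0.18 = 7422.408 kcal
Total at Tawny owl: 127.66404 + 2970.765 + 7422.408 = 10520.83704 kcal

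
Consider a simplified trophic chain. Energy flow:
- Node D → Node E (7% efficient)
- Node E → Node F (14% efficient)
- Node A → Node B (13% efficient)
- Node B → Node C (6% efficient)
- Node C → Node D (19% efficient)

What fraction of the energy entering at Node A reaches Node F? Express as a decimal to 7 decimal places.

Product of link efficiencies: 0.13 × 0.06 × 0.19 × 0.07 × 0.14 = 0.0000145236

0.0000145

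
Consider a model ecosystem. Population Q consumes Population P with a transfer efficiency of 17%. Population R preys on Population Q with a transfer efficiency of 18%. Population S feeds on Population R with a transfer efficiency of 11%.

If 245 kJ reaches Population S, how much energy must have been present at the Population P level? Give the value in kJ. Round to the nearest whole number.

Cumulative transfer efficiency: 0.17 × 0.18 × 0.11 = 0.003366
Population P energy = 245 / 0.003366 = 72787 kJ

72787 kJ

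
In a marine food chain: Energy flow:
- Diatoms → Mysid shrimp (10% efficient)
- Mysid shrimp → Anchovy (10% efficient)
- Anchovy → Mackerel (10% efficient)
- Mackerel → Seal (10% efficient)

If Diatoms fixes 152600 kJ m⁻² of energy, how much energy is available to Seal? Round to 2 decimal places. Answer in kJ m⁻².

Mysid shrimp: 152600 × 0.1 = 15260 kJ m⁻²
Anchovy: 15260 × 0.1 = 1526 kJ m⁻²
Mackerel: 1526 × 0.1 = 152.6 kJ m⁻²
Seal: 152.6 × 0.1 = 15.26 kJ m⁻²

15.26 kJ m⁻²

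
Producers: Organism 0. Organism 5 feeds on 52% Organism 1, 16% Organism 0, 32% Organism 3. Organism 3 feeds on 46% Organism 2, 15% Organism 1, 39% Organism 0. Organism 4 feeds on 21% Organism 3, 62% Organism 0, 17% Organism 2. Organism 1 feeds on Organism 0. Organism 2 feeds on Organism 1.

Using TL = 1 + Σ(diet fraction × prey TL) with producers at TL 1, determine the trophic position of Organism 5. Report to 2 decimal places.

3.18

Organism 1: 1 + 1 = 2
Organism 2: 1 + 2 = 3
Organism 3: 1 + (0.46×3 + 0.15×2 + 0.39×1) = 3.07
Organism 4: 1 + (0.21×3.07 + 0.62×1 + 0.17×3) = 2.7747
Organism 5: 1 + (0.52×2 + 0.16×1 + 0.32×3.07) = 3.1824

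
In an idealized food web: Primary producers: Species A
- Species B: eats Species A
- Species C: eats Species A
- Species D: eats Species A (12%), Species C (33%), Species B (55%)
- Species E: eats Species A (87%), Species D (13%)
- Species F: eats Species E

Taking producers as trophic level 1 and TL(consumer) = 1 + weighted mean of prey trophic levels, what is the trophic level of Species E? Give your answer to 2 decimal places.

Species B: 1 + 1 = 2
Species C: 1 + 1 = 2
Species D: 1 + (0.12×1 + 0.33×2 + 0.55×2) = 2.88
Species E: 1 + (0.87×1 + 0.13×2.88) = 2.2444
Species F: 1 + 2.2444 = 3.2444

2.24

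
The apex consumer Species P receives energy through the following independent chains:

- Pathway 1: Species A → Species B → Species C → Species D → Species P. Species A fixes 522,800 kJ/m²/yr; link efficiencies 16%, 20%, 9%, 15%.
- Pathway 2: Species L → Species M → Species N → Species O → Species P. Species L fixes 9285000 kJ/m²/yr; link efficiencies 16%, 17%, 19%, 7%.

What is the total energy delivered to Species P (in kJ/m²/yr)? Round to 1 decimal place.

3584.8 kJ/m²/yr

Pathway 1: 522800 × 0.16 × 0.2 × 0.09 × 0.15 = 225.8496 kJ/m²/yr
Pathway 2: 9285000 × 0.16 × 0.17 × 0.19 × 0.07 = 3358.9416 kJ/m²/yr
Total at Species P: 225.8496 + 3358.9416 = 3584.7912 kJ/m²/yr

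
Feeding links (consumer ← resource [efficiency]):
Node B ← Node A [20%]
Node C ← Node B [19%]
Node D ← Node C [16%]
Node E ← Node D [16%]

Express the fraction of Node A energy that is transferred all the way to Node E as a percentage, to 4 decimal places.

0.0973%

Product of link efficiencies: 0.2 × 0.19 × 0.16 × 0.16 = 0.0009728
As a percentage: 0.0009728 × 100 = 0.0973%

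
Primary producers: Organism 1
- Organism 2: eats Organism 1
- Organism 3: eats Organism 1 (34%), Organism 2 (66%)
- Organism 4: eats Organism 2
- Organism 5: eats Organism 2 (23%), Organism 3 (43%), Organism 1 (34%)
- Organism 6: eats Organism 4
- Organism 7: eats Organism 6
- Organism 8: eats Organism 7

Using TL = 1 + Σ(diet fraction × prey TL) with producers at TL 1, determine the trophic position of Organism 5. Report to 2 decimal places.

2.94

Organism 2: 1 + 1 = 2
Organism 3: 1 + (0.34×1 + 0.66×2) = 2.66
Organism 4: 1 + 2 = 3
Organism 5: 1 + (0.23×2 + 0.43×2.66 + 0.34×1) = 2.9438
Organism 6: 1 + 3 = 4
Organism 7: 1 + 4 = 5
Organism 8: 1 + 5 = 6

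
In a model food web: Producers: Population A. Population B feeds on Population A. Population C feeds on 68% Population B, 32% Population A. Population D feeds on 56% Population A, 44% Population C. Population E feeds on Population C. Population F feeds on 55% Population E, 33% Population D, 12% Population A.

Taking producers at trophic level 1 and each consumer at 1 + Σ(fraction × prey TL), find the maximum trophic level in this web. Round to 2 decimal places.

Population B: 1 + 1 = 2
Population C: 1 + (0.68×2 + 0.32×1) = 2.68
Population D: 1 + (0.56×1 + 0.44×2.68) = 2.7392
Population E: 1 + 2.68 = 3.68
Population F: 1 + (0.55×3.68 + 0.33×2.7392 + 0.12×1) = 4.047936

4.05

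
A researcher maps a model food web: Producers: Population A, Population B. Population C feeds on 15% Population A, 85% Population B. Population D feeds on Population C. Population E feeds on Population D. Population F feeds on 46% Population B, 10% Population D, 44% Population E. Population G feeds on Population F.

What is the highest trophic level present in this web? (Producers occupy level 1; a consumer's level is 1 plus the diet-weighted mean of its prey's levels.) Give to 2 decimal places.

Population C: 1 + (0.15×1 + 0.85×1) = 2
Population D: 1 + 2 = 3
Population E: 1 + 3 = 4
Population F: 1 + (0.46×1 + 0.1×3 + 0.44×4) = 3.52
Population G: 1 + 3.52 = 4.52

4.52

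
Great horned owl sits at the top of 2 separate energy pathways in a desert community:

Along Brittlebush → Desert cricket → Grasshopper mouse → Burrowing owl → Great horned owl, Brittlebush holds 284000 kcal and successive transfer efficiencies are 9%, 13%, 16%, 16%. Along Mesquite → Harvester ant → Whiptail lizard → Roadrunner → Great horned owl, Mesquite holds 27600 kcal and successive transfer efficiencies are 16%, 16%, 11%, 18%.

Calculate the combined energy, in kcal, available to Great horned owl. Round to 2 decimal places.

99.05 kcal

Via Brittlebush: 284000 × 0.09 × 0.13 × 0.16 × 0.16 = 85.06368 kcal
Via Mesquite: 27600 × 0.16 × 0.16 × 0.11 × 0.18 = 13.989888 kcal
Total at Great horned owl: 85.06368 + 13.989888 = 99.053568 kcal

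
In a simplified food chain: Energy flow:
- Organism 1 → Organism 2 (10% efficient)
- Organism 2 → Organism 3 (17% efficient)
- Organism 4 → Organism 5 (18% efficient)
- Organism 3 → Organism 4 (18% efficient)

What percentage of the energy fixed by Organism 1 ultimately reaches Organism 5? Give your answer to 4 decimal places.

Product of link efficiencies: 0.1 × 0.17 × 0.18 × 0.18 = 0.0005508
As a percentage: 0.0005508 × 100 = 0.0551%

0.0551%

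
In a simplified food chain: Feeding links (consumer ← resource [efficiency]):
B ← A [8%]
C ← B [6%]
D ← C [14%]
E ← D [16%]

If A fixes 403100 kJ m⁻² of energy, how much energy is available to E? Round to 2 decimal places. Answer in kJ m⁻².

43.34 kJ m⁻²

B: 403100 × 0.08 = 32248 kJ m⁻²
C: 32248 × 0.06 = 1934.88 kJ m⁻²
D: 1934.88 × 0.14 = 270.8832 kJ m⁻²
E: 270.8832 × 0.16 = 43.341312 kJ m⁻²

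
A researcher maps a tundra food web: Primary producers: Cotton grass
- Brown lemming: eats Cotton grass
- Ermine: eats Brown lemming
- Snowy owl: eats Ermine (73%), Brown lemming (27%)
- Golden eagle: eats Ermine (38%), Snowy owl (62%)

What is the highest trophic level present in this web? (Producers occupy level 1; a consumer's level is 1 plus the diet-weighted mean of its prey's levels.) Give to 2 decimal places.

Brown lemming: 1 + 1 = 2
Ermine: 1 + 2 = 3
Snowy owl: 1 + (0.73×3 + 0.27×2) = 3.73
Golden eagle: 1 + (0.38×3 + 0.62×3.73) = 4.4526

4.45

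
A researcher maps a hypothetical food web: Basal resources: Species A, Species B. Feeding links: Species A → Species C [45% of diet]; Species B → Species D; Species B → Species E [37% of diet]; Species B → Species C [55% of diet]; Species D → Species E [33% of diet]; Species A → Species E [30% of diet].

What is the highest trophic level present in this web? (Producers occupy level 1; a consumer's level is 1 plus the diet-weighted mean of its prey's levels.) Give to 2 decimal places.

Species C: 1 + (0.45×1 + 0.55×1) = 2
Species D: 1 + 1 = 2
Species E: 1 + (0.3×1 + 0.33×2 + 0.37×1) = 2.33

2.33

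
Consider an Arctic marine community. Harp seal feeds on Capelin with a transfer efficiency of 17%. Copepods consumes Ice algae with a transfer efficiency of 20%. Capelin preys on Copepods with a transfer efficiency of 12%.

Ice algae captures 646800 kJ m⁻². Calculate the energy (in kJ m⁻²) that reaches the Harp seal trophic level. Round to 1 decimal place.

Copepods: 646800 × 0.2 = 129360 kJ m⁻²
Capelin: 129360 × 0.12 = 15523.2 kJ m⁻²
Harp seal: 15523.2 × 0.17 = 2638.944 kJ m⁻²

2638.9 kJ m⁻²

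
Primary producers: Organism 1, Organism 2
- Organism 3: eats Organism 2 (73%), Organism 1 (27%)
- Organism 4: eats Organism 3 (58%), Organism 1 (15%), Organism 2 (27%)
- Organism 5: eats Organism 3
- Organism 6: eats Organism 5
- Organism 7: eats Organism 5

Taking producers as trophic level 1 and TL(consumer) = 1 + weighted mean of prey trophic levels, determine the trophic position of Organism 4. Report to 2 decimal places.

2.58

Organism 3: 1 + (0.73×1 + 0.27×1) = 2
Organism 4: 1 + (0.58×2 + 0.15×1 + 0.27×1) = 2.58
Organism 5: 1 + 2 = 3
Organism 6: 1 + 3 = 4
Organism 7: 1 + 3 = 4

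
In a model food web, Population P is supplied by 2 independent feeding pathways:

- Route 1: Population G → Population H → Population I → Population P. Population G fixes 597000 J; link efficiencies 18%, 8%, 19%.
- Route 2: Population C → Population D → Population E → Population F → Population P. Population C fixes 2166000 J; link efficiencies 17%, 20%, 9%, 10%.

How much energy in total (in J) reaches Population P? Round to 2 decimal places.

Route 1: 597000 × 0.18 × 0.08 × 0.19 = 1633.392 J
Route 2: 2166000 × 0.17 × 0.2 × 0.09 × 0.1 = 662.796 J
Total at Population P: 1633.392 + 662.796 = 2296.188 J

2296.19 J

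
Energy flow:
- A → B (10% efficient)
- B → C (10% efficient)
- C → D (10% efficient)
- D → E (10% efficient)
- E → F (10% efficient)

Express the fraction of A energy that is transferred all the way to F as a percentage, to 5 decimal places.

0.00100%

Product of link efficiencies: 0.1 × 0.1 × 0.1 × 0.1 × 0.1 = 0.00001
As a percentage: 0.00001 × 100 = 0.00100%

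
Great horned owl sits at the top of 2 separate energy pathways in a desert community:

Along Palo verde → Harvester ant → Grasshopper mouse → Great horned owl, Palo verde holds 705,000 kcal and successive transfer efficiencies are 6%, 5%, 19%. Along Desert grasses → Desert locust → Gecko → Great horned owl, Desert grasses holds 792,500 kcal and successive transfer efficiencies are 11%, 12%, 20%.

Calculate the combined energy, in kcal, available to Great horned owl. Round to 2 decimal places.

2494.05 kcal

Via Palo verde: 705000 × 0.06 × 0.05 × 0.19 = 401.85 kcal
Via Desert grasses: 792500 × 0.11 × 0.12 × 0.2 = 2092.2 kcal
Total at Great horned owl: 401.85 + 2092.2 = 2494.05 kcal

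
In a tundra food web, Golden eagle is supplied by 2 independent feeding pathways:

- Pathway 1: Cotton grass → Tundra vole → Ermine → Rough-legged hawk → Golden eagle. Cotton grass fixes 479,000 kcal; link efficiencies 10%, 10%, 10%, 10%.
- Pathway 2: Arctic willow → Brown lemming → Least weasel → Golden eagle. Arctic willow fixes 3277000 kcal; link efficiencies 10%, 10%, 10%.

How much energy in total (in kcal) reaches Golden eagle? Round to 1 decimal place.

Pathway 1: 479000 × 0.1 × 0.1 × 0.1 × 0.1 = 47.9 kcal
Pathway 2: 3277000 × 0.1 × 0.1 × 0.1 = 3277 kcal
Total at Golden eagle: 47.9 + 3277 = 3324.9 kcal

3324.9 kcal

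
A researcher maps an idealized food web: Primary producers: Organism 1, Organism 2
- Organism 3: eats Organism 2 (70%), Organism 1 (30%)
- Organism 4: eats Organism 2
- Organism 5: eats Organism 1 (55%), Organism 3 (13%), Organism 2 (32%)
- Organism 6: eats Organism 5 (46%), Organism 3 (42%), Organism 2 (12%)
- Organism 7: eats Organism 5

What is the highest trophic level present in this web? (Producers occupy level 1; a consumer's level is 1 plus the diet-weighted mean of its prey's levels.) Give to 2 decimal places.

3.13

Organism 3: 1 + (0.7×1 + 0.3×1) = 2
Organism 4: 1 + 1 = 2
Organism 5: 1 + (0.55×1 + 0.13×2 + 0.32×1) = 2.13
Organism 6: 1 + (0.46×2.13 + 0.42×2 + 0.12×1) = 2.9398
Organism 7: 1 + 2.13 = 3.13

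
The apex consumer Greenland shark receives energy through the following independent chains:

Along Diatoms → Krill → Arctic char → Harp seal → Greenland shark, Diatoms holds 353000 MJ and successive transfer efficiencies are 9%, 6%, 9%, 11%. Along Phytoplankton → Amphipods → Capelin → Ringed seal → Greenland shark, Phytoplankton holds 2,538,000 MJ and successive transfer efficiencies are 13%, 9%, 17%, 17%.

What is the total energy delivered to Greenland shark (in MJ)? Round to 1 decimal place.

Via Diatoms: 353000 × 0.09 × 0.06 × 0.09 × 0.11 = 18.87138 MJ
Via Phytoplankton: 2538000 × 0.13 × 0.09 × 0.17 × 0.17 = 858.17394 MJ
Total at Greenland shark: 18.87138 + 858.17394 = 877.04532 MJ

877.0 MJ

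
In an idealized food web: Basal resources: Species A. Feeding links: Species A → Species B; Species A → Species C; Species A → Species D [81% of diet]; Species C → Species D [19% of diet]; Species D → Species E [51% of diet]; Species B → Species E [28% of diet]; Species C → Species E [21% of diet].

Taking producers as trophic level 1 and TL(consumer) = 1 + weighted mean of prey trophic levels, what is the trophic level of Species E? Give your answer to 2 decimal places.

3.10

Species B: 1 + 1 = 2
Species C: 1 + 1 = 2
Species D: 1 + (0.81×1 + 0.19×2) = 2.19
Species E: 1 + (0.51×2.19 + 0.28×2 + 0.21×2) = 3.0969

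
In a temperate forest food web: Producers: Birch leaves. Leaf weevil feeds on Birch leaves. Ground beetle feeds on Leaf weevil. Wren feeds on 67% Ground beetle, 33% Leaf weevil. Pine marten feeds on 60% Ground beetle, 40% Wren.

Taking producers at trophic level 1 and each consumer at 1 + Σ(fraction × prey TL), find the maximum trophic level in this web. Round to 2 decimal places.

Leaf weevil: 1 + 1 = 2
Ground beetle: 1 + 2 = 3
Wren: 1 + (0.67×3 + 0.33×2) = 3.67
Pine marten: 1 + (0.6×3 + 0.4×3.67) = 4.268

4.27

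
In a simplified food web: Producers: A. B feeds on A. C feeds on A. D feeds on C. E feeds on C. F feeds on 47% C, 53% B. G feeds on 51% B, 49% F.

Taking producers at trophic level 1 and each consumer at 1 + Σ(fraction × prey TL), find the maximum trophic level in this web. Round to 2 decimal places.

B: 1 + 1 = 2
C: 1 + 1 = 2
D: 1 + 2 = 3
E: 1 + 2 = 3
F: 1 + (0.47×2 + 0.53×2) = 3
G: 1 + (0.51×2 + 0.49×3) = 3.49

3.49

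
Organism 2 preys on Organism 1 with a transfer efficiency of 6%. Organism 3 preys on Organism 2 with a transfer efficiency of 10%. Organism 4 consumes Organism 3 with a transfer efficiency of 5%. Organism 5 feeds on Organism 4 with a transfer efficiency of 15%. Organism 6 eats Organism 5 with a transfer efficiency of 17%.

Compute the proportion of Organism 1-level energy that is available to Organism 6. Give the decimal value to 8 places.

0.00000765

Product of link efficiencies: 0.06 × 0.1 × 0.05 × 0.15 × 0.17 = 0.00000765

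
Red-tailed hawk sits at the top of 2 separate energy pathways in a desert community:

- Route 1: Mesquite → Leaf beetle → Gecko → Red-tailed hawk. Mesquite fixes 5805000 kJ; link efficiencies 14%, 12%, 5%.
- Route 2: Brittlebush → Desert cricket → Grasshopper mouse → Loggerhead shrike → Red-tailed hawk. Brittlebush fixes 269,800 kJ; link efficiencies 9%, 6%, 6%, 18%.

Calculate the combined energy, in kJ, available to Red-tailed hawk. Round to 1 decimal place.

4891.9 kJ

Route 1: 5805000 × 0.14 × 0.12 × 0.05 = 4876.2 kJ
Route 2: 269800 × 0.09 × 0.06 × 0.06 × 0.18 = 15.734736 kJ
Total at Red-tailed hawk: 4876.2 + 15.734736 = 4891.934736 kJ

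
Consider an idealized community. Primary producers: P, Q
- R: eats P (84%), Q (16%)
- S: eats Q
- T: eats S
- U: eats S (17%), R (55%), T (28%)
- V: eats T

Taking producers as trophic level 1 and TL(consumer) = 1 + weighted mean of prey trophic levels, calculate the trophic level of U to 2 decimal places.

3.28

R: 1 + (0.84×1 + 0.16×1) = 2
S: 1 + 1 = 2
T: 1 + 2 = 3
U: 1 + (0.17×2 + 0.55×2 + 0.28×3) = 3.28
V: 1 + 3 = 4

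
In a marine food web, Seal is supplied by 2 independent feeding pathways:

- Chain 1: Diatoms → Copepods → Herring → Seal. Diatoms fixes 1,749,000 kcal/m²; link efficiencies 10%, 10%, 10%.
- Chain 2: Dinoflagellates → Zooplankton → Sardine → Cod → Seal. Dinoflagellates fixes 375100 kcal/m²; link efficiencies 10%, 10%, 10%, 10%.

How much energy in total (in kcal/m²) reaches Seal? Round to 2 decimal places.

Chain 1: 1749000 × 0.1 × 0.1 × 0.1 = 1749 kcal/m²
Chain 2: 375100 × 0.1 × 0.1 × 0.1 × 0.1 = 37.51 kcal/m²
Total at Seal: 1749 + 37.51 = 1786.51 kcal/m²

1786.51 kcal/m²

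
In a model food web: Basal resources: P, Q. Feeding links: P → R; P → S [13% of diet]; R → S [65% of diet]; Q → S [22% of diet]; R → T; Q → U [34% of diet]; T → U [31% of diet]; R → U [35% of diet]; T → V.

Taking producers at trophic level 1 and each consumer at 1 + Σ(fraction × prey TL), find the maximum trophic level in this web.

4

R: 1 + 1 = 2
S: 1 + (0.13×1 + 0.65×2 + 0.22×1) = 2.65
T: 1 + 2 = 3
U: 1 + (0.34×1 + 0.31×3 + 0.35×2) = 2.97
V: 1 + 3 = 4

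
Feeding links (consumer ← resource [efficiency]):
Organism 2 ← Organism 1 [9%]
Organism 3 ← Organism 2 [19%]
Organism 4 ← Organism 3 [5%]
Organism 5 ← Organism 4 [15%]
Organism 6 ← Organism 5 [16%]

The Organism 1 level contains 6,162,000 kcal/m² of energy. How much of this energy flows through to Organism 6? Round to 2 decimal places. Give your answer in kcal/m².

126.44 kcal/m²

Organism 2: 6162000 × 0.09 = 554580 kcal/m²
Organism 3: 554580 × 0.19 = 105370.2 kcal/m²
Organism 4: 105370.2 × 0.05 = 5268.51 kcal/m²
Organism 5: 5268.51 × 0.15 = 790.2765 kcal/m²
Organism 6: 790.2765 × 0.16 = 126.44424 kcal/m²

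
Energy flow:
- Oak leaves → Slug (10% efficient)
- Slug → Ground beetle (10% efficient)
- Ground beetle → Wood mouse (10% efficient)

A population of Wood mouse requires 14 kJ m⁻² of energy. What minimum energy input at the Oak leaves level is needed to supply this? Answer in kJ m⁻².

Cumulative transfer efficiency: 0.1 × 0.1 × 0.1 = 0.001
Oak leaves energy = 14 / 0.001 = 14000 kJ m⁻²

14000 kJ m⁻²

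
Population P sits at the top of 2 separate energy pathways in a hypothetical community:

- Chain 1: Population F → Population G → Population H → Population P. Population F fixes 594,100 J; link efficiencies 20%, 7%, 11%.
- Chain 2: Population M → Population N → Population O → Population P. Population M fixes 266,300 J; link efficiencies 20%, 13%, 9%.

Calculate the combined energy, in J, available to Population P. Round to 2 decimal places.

Chain 1: 594100 × 0.2 × 0.07 × 0.11 = 914.914 J
Chain 2: 266300 × 0.2 × 0.13 × 0.09 = 623.142 J
Total at Population P: 914.914 + 623.142 = 1538.056 J

1538.06 J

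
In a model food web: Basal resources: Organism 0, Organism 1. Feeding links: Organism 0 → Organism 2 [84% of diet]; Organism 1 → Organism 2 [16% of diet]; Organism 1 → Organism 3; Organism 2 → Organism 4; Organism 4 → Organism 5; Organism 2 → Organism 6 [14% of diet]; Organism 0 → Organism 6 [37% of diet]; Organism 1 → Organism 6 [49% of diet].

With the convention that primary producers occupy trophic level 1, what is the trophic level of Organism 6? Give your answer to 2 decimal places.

Organism 2: 1 + (0.84×1 + 0.16×1) = 2
Organism 3: 1 + 1 = 2
Organism 4: 1 + 2 = 3
Organism 5: 1 + 3 = 4
Organism 6: 1 + (0.14×2 + 0.37×1 + 0.49×1) = 2.14

2.14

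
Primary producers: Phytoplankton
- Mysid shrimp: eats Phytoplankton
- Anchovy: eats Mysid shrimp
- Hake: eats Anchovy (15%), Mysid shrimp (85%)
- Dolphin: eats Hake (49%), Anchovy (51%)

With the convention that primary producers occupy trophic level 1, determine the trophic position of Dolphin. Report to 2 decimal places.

Mysid shrimp: 1 + 1 = 2
Anchovy: 1 + 2 = 3
Hake: 1 + (0.15×3 + 0.85×2) = 3.15
Dolphin: 1 + (0.49×3.15 + 0.51×3) = 4.0735

4.07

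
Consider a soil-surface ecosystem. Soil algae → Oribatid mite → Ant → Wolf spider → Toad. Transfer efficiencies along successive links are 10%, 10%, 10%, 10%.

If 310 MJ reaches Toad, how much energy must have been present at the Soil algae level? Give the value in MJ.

Cumulative transfer efficiency: 0.1 × 0.1 × 0.1 × 0.1 = 0.0001
Soil algae energy = 310 / 0.0001 = 3100000 MJ

3100000 MJ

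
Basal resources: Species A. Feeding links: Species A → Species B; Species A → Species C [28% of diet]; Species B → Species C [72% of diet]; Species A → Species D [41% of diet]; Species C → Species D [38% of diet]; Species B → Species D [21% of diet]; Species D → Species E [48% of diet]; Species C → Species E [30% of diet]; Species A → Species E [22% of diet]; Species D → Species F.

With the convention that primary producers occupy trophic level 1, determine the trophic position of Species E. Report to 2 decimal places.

3.41

Species B: 1 + 1 = 2
Species C: 1 + (0.28×1 + 0.72×2) = 2.72
Species D: 1 + (0.41×1 + 0.38×2.72 + 0.21×2) = 2.8636
Species E: 1 + (0.48×2.8636 + 0.3×2.72 + 0.22×1) = 3.410528
Species F: 1 + 2.8636 = 3.8636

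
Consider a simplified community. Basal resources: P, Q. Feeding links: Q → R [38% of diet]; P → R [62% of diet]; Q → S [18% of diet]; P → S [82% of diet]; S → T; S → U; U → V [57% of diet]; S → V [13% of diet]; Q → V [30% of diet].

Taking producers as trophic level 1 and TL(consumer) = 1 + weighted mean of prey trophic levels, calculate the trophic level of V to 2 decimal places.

R: 1 + (0.38×1 + 0.62×1) = 2
S: 1 + (0.18×1 + 0.82×1) = 2
T: 1 + 2 = 3
U: 1 + 2 = 3
V: 1 + (0.57×3 + 0.13×2 + 0.3×1) = 3.27

3.27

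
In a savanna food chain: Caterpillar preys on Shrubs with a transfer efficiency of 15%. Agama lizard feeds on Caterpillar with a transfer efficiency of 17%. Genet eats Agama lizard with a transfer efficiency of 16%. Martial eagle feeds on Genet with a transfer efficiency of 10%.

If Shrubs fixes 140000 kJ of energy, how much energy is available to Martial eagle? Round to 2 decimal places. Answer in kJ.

Caterpillar: 140000 × 0.15 = 21000 kJ
Agama lizard: 21000 × 0.17 = 3570 kJ
Genet: 3570 × 0.16 = 571.2 kJ
Martial eagle: 571.2 × 0.1 = 57.12 kJ

57.12 kJ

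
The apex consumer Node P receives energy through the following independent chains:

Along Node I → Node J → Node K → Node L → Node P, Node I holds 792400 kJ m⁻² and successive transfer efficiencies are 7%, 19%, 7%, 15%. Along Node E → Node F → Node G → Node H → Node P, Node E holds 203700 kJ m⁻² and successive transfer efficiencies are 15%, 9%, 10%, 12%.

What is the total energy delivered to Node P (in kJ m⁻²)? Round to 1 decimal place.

143.7 kJ m⁻²

Via Node I: 792400 × 0.07 × 0.19 × 0.07 × 0.15 = 110.65866 kJ m⁻²
Via Node E: 203700 × 0.15 × 0.09 × 0.1 × 0.12 = 32.9994 kJ m⁻²
Total at Node P: 110.65866 + 32.9994 = 143.65806 kJ m⁻²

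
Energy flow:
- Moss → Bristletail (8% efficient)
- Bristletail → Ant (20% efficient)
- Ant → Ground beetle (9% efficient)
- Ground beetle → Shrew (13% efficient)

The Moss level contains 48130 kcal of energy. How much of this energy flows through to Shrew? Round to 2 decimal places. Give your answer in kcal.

9.01 kcal

Bristletail: 48130 × 0.08 = 3850.4 kcal
Ant: 3850.4 × 0.2 = 770.08 kcal
Ground beetle: 770.08 × 0.09 = 69.3072 kcal
Shrew: 69.3072 × 0.13 = 9.009936 kcal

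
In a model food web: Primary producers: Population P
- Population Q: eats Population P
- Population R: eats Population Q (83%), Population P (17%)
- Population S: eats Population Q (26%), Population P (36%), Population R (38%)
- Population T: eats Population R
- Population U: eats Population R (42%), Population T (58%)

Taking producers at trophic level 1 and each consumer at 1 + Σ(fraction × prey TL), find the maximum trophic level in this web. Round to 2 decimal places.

4.41

Population Q: 1 + 1 = 2
Population R: 1 + (0.83×2 + 0.17×1) = 2.83
Population S: 1 + (0.26×2 + 0.36×1 + 0.38×2.83) = 2.9554
Population T: 1 + 2.83 = 3.83
Population U: 1 + (0.42×2.83 + 0.58×3.83) = 4.41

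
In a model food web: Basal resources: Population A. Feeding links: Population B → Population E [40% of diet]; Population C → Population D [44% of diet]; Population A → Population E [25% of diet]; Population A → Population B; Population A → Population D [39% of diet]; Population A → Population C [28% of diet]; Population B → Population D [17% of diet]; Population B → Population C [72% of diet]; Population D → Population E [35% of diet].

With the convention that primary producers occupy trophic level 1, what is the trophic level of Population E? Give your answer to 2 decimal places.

Population B: 1 + 1 = 2
Population C: 1 + (0.28×1 + 0.72×2) = 2.72
Population D: 1 + (0.17×2 + 0.44×2.72 + 0.39×1) = 2.9268
Population E: 1 + (0.4×2 + 0.25×1 + 0.35×2.9268) = 3.07438

3.07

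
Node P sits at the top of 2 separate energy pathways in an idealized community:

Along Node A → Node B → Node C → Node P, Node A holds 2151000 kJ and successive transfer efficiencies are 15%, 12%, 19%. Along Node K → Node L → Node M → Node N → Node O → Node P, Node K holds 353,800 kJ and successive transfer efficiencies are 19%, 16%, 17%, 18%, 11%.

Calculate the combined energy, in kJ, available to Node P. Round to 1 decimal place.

Via Node A: 2151000 × 0.15 × 0.12 × 0.19 = 7356.42 kJ
Via Node K: 353800 × 0.19 × 0.16 × 0.17 × 0.18 × 0.11 = 36.20308032 kJ
Total at Node P: 7356.42 + 36.20308032 = 7392.62308032 kJ

7392.6 kJ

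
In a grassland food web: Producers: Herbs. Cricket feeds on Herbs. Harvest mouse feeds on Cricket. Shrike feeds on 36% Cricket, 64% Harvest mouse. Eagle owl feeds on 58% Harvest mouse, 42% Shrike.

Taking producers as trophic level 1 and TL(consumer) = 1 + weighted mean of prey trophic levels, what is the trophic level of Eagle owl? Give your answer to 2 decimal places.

Cricket: 1 + 1 = 2
Harvest mouse: 1 + 2 = 3
Shrike: 1 + (0.36×2 + 0.64×3) = 3.64
Eagle owl: 1 + (0.58×3 + 0.42×3.64) = 4.2688

4.27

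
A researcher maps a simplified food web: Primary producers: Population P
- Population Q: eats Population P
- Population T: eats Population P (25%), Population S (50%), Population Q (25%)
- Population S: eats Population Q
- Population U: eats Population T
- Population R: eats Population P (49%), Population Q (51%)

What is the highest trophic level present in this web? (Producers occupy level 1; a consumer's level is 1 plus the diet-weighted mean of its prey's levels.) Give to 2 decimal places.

4.25

Population Q: 1 + 1 = 2
Population R: 1 + (0.49×1 + 0.51×2) = 2.51
Population S: 1 + 2 = 3
Population T: 1 + (0.25×1 + 0.5×3 + 0.25×2) = 3.25
Population U: 1 + 3.25 = 4.25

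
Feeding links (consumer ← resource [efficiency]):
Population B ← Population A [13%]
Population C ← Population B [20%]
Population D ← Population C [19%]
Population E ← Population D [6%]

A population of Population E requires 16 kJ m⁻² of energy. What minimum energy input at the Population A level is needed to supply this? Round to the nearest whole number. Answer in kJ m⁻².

53981 kJ m⁻²

Cumulative transfer efficiency: 0.13 × 0.2 × 0.19 × 0.06 = 0.0002964
Population A energy = 16 / 0.0002964 = 53981 kJ m⁻²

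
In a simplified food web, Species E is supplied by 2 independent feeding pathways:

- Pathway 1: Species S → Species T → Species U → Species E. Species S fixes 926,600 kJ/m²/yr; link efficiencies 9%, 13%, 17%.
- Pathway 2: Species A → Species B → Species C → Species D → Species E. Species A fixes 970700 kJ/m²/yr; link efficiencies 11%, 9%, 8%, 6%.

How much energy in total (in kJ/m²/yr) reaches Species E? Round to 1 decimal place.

1889.1 kJ/m²/yr

Pathway 1: 926600 × 0.09 × 0.13 × 0.17 = 1843.0074 kJ/m²/yr
Pathway 2: 970700 × 0.11 × 0.09 × 0.08 × 0.06 = 46.127664 kJ/m²/yr
Total at Species E: 1843.0074 + 46.127664 = 1889.135064 kJ/m²/yr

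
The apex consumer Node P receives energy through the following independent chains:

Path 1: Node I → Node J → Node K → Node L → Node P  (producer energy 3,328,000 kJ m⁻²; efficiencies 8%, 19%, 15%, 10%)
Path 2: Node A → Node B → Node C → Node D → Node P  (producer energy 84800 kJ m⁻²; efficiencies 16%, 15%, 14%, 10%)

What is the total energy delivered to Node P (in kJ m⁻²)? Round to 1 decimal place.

Path 1: 3328000 × 0.08 × 0.19 × 0.15 × 0.1 = 758.784 kJ m⁻²
Path 2: 84800 × 0.16 × 0.15 × 0.14 × 0.1 = 28.4928 kJ m⁻²
Total at Node P: 758.784 + 28.4928 = 787.2768 kJ m⁻²

787.3 kJ m⁻²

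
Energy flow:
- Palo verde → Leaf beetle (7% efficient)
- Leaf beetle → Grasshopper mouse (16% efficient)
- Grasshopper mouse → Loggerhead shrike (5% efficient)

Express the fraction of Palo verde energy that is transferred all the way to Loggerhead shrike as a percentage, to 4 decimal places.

0.0560%

Product of link efficiencies: 0.07 × 0.16 × 0.05 = 0.00056
As a percentage: 0.00056 × 100 = 0.0560%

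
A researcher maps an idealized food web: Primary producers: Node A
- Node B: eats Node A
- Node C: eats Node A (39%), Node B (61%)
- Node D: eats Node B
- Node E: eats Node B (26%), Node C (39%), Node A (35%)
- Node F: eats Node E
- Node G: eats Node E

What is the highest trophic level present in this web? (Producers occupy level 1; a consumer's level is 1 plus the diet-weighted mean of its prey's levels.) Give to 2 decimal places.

3.89

Node B: 1 + 1 = 2
Node C: 1 + (0.39×1 + 0.61×2) = 2.61
Node D: 1 + 2 = 3
Node E: 1 + (0.26×2 + 0.39×2.61 + 0.35×1) = 2.8879
Node F: 1 + 2.8879 = 3.8879
Node G: 1 + 2.8879 = 3.8879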